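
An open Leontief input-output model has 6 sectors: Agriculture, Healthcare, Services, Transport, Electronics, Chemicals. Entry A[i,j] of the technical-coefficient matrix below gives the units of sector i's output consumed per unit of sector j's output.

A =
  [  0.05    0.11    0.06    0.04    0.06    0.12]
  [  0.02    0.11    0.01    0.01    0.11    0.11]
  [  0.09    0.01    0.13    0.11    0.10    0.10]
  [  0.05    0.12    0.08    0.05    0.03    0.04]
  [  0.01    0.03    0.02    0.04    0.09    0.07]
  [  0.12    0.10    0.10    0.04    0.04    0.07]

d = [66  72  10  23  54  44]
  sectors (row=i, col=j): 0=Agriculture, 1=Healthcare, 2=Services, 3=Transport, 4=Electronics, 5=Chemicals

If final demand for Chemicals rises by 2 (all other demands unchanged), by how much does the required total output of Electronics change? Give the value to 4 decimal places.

0.2070

Form M = I − A:
  [  0.95   -0.11   -0.06   -0.04   -0.06   -0.12]
  [ -0.02    0.89   -0.01   -0.01   -0.11   -0.11]
  [ -0.09   -0.01    0.87   -0.11   -0.10   -0.10]
  [ -0.05   -0.12   -0.08    0.95   -0.03   -0.04]
  [ -0.01   -0.03   -0.02   -0.04    0.91   -0.07]
  [ -0.12   -0.10   -0.10   -0.04   -0.04    0.93]
Leontief inverse L = M⁻¹:
  [  1.0949    0.1711    0.1081    0.0731    0.1153    0.1850]
  [  0.0521    1.1583    0.0421    0.0326    0.1562    0.1614]
  [  0.1477    0.0787    1.1993    0.1603    0.1641    0.1766]
  [  0.0848    0.1709    0.1200    1.0793    0.0792    0.0964]
  [  0.0336    0.0620    0.0461    0.0589    1.1202    0.1035]
  [  0.1679    0.1651    0.1546    0.0791    0.1009    1.1441]
Total output x = L · d:
  x_0 = 1.0949·66 + 0.1711·72 + 0.1081·10 + 0.0731·23 + 0.1153·54 + 0.1850·44 = 101.7040
  x_1 = 0.0521·66 + 1.1583·72 + 0.0421·10 + 0.0326·23 + 0.1562·54 + 0.1614·44 = 103.5491
  x_2 = 0.1477·66 + 0.0787·72 + 1.1993·10 + 0.1603·23 + 0.1641·54 + 0.1766·44 = 47.7286
  x_3 = 0.0848·66 + 0.1709·72 + 0.1200·10 + 1.0793·23 + 0.0792·54 + 0.0964·44 = 52.4426
  x_4 = 0.0336·66 + 0.0620·72 + 0.0461·10 + 0.0589·23 + 1.1202·54 + 0.1035·44 = 73.5431
  x_5 = 0.1679·66 + 0.1651·72 + 0.1546·10 + 0.0791·23 + 0.1009·54 + 1.1441·44 = 82.1201
Δx_4 = L[4,5] · Δd_5 = 0.1035 · 2 = 0.2070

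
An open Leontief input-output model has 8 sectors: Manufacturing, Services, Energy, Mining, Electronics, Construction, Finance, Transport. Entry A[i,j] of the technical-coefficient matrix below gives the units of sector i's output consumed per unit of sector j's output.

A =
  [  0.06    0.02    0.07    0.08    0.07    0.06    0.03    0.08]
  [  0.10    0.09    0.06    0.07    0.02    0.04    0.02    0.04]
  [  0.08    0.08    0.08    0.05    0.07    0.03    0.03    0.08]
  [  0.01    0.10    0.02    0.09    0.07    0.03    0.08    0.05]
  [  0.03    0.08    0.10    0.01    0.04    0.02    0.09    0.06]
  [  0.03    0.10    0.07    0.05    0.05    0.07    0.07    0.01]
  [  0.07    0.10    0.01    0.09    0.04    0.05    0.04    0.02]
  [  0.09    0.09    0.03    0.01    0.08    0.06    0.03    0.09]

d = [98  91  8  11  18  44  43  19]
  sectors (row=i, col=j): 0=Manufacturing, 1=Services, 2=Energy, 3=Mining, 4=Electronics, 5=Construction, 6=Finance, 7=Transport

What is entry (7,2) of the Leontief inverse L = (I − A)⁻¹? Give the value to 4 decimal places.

L[7,2] = 0.0822

Form M = I − A:
  [  0.94   -0.02   -0.07   -0.08   -0.07   -0.06   -0.03   -0.08]
  [ -0.10    0.91   -0.06   -0.07   -0.02   -0.04   -0.02   -0.04]
  [ -0.08   -0.08    0.92   -0.05   -0.07   -0.03   -0.03   -0.08]
  [ -0.01   -0.10   -0.02    0.91   -0.07   -0.03   -0.08   -0.05]
  [ -0.03   -0.08   -0.10   -0.01    0.96   -0.02   -0.09   -0.06]
  [ -0.03   -0.10   -0.07   -0.05   -0.05    0.93   -0.07   -0.01]
  [ -0.07   -0.10   -0.01   -0.09   -0.04   -0.05    0.96   -0.02]
  [ -0.09   -0.09   -0.03   -0.01   -0.08   -0.06   -0.03    0.91]
Leontief inverse L = M⁻¹:
  [  1.1097    0.0909    0.1186    0.1265    0.1196    0.0983    0.0732    0.1295]
  [  0.1499    1.1534    0.1055    0.1191    0.0648    0.0765    0.0563    0.0860]
  [  0.1381    0.1532    1.1333    0.1000    0.1211    0.0704    0.0719    0.1343]
  [  0.0589    0.1709    0.0617    1.1383    0.1113    0.0646    0.1202    0.0913]
  [  0.0837    0.1454    0.1435    0.0547    1.0819    0.0547    0.1233    0.1040]
  [  0.0801    0.1694    0.1162    0.0995    0.0915    1.1058    0.1088    0.0508]
  [  0.1142    0.1626    0.0510    0.1380    0.0797    0.0839    1.0771    0.0591]
  [  0.1462    0.1593    0.0822    0.0560    0.1272    0.1008    0.0700    1.1401]
Total output x = L · d:
  x_0 = 1.1097·98 + 0.0909·91 + 0.1186·8 + 0.1265·11 + 0.1196·18 + 0.0983·44 + 0.0732·43 + 0.1295·19 = 131.4543
  x_1 = 0.1499·98 + 1.1534·91 + 0.1055·8 + 0.1191·11 + 0.0648·18 + 0.0765·44 + 0.0563·43 + 0.0860·19 = 130.3864
  x_2 = 0.1381·98 + 0.1532·91 + 1.1333·8 + 0.1000·11 + 0.1211·18 + 0.0704·44 + 0.0719·43 + 0.1343·19 = 48.5726
  x_3 = 0.0589·98 + 0.1709·91 + 0.0617·8 + 1.1383·11 + 0.1113·18 + 0.0646·44 + 0.1202·43 + 0.0913·19 = 46.0867
  x_4 = 0.0837·98 + 0.1454·91 + 0.1435·8 + 0.0547·11 + 1.0819·18 + 0.0547·44 + 0.1233·43 + 0.1040·19 = 52.3440
  x_5 = 0.0801·98 + 0.1694·91 + 0.1162·8 + 0.0995·11 + 0.0915·18 + 1.1058·44 + 0.1088·43 + 0.0508·19 = 81.2391
  x_6 = 0.1142·98 + 0.1626·91 + 0.0510·8 + 0.1380·11 + 0.0797·18 + 0.0839·44 + 1.0771·43 + 0.0591·19 = 80.4787
  x_7 = 0.1462·98 + 0.1593·91 + 0.0822·8 + 0.0560·11 + 0.1272·18 + 0.1008·44 + 0.0700·43 + 1.1401·19 = 61.4944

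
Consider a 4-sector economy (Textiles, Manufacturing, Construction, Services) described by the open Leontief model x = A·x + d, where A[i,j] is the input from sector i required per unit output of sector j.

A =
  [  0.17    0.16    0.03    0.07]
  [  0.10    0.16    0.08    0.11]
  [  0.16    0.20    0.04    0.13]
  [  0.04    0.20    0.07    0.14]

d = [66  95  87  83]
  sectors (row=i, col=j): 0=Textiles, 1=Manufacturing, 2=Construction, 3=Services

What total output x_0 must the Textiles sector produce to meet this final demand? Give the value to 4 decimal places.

Form M = I − A:
  [  0.83   -0.16   -0.03   -0.07]
  [ -0.10    0.84   -0.08   -0.11]
  [ -0.16   -0.20    0.96   -0.13]
  [ -0.04   -0.20   -0.07    0.86]
Leontief inverse L = M⁻¹:
  [  1.2621    0.2944    0.0750    0.1517]
  [  0.1921    1.3061    0.1296    0.2023]
  [  0.2673    0.3682    1.0978    0.2348]
  [  0.1251    0.3474    0.1230    1.2360]
Total output x = L · d:
  x_0 = 1.2621·66 + 0.2944·95 + 0.0750·87 + 0.1517·83 = 130.3835
  x_1 = 0.1921·66 + 1.3061·95 + 0.1296·87 + 0.2023·83 = 164.8197
  x_2 = 0.2673·66 + 0.3682·95 + 1.0978·87 + 0.2348·83 = 167.6216
  x_3 = 0.1251·66 + 0.3474·95 + 0.1230·87 + 1.2360·83 = 154.5498

130.3835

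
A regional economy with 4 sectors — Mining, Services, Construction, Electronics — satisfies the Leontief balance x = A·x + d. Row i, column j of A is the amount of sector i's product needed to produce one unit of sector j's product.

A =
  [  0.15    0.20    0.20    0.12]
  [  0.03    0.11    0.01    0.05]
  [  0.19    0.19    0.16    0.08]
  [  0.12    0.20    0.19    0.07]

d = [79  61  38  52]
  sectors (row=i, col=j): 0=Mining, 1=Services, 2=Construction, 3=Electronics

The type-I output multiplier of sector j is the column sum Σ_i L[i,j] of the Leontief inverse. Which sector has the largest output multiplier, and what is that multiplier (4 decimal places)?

Form M = I − A:
  [  0.85   -0.20   -0.20   -0.12]
  [ -0.03    0.89   -0.01   -0.05]
  [ -0.19   -0.19    0.84   -0.08]
  [ -0.12   -0.20   -0.19    0.93]
Leontief inverse L = M⁻¹:
  [  1.3045    0.4213    0.3659    0.2225]
  [  0.0617    1.1639    0.0454    0.0744]
  [  0.3328    0.3953    1.3145    0.1773]
  [  0.2496    0.3854    0.3255    1.1562]
Total output x = L · d:
  x_0 = 1.3045·79 + 0.4213·61 + 0.3659·38 + 0.2225·52 = 154.2294
  x_1 = 0.0617·79 + 1.1639·61 + 0.0454·38 + 0.0744·52 = 81.4704
  x_2 = 0.3328·79 + 0.3953·61 + 1.3145·38 + 0.1773·52 = 109.5722
  x_3 = 0.2496·79 + 0.3854·61 + 0.3255·38 + 1.1562·52 = 115.7208
Output multipliers (column sums of L):
  Mining: 1.9487
  Services: 2.3658
  Construction: 2.0514
  Electronics: 1.6304

Services (2.3658)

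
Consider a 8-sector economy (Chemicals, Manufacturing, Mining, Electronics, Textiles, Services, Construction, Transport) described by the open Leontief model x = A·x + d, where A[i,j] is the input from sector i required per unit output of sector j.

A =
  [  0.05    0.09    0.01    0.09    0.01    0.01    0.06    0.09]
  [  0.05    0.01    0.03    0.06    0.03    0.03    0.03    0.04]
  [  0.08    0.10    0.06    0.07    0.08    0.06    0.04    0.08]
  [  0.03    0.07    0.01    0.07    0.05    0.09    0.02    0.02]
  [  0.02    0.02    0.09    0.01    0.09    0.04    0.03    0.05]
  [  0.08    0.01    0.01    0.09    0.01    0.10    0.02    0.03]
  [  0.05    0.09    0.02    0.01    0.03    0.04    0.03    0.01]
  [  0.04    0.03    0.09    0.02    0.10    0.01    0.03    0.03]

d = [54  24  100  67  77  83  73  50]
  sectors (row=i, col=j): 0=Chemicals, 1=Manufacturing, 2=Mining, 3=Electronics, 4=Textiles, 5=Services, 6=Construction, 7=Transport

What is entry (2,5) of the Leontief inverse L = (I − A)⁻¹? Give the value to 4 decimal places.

Form M = I − A:
  [  0.95   -0.09   -0.01   -0.09   -0.01   -0.01   -0.06   -0.09]
  [ -0.05    0.99   -0.03   -0.06   -0.03   -0.03   -0.03   -0.04]
  [ -0.08   -0.10    0.94   -0.07   -0.08   -0.06   -0.04   -0.08]
  [ -0.03   -0.07   -0.01    0.93   -0.05   -0.09   -0.02   -0.02]
  [ -0.02   -0.02   -0.09   -0.01    0.91   -0.04   -0.03   -0.05]
  [ -0.08   -0.01   -0.01   -0.09   -0.01    0.90   -0.02   -0.03]
  [ -0.05   -0.09   -0.02   -0.01   -0.03   -0.04    0.97   -0.01]
  [ -0.04   -0.03   -0.09   -0.02   -0.10   -0.01   -0.03    0.97]
Leontief inverse L = M⁻¹:
  [  1.0788    0.1221    0.0337    0.1222    0.0412    0.0372    0.0800    0.1145]
  [  0.0714    1.0348    0.0469    0.0845    0.0523    0.0518    0.0446    0.0597]
  [  0.1236    0.1440    1.0971    0.1183    0.1257    0.1012    0.0695    0.1207]
  [  0.0576    0.0934    0.0285    1.1029    0.0740    0.1213    0.0365    0.0422]
  [  0.0490    0.0494    0.1194    0.0377    1.1245    0.0669    0.0488    0.0777]
  [  0.1082    0.0383    0.0246    0.1262    0.0311    1.1315    0.0374    0.0532]
  [  0.0721    0.1100    0.0349    0.0348    0.0478    0.0592    1.0446    0.0299]
  [  0.0677    0.0612    0.1189    0.0476    0.1342    0.0354    0.0496    1.0590]
Total output x = L · d:
  x_0 = 1.0788·54 + 0.1221·24 + 0.0337·100 + 0.1222·67 + 0.0412·77 + 0.0372·83 + 0.0800·73 + 0.1145·50 = 90.5588
  x_1 = 0.0714·54 + 1.0348·24 + 0.0469·100 + 0.0845·67 + 0.0523·77 + 0.0518·83 + 0.0446·73 + 0.0597·50 = 53.6117
  x_2 = 0.1236·54 + 0.1440·24 + 1.0971·100 + 0.1183·67 + 0.1257·77 + 0.1012·83 + 0.0695·73 + 0.1207·50 = 156.9531
  x_3 = 0.0576·54 + 0.0934·24 + 0.0285·100 + 1.1029·67 + 0.0740·77 + 0.1213·83 + 0.0365·73 + 0.0422·50 = 102.6370
  x_4 = 0.0490·54 + 0.0494·24 + 0.1194·100 + 0.0377·67 + 1.1245·77 + 0.0669·83 + 0.0488·73 + 0.0777·50 = 117.8837
  x_5 = 0.1082·54 + 0.0383·24 + 0.0246·100 + 0.1262·67 + 0.0311·77 + 1.1315·83 + 0.0374·73 + 0.0532·50 = 119.3800
  x_6 = 0.0721·54 + 0.1100·24 + 0.0349·100 + 0.0348·67 + 0.0478·77 + 0.0592·83 + 1.0446·73 + 0.0299·50 = 98.6914
  x_7 = 0.0677·54 + 0.0612·24 + 0.1189·100 + 0.0476·67 + 0.1342·77 + 0.0354·83 + 0.0496·73 + 1.0590·50 = 90.0537

L[2,5] = 0.1012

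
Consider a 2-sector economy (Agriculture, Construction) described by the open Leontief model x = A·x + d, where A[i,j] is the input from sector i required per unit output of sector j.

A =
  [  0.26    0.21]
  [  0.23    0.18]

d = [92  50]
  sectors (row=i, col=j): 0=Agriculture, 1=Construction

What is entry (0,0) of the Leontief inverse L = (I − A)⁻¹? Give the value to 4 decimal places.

L[0,0] = 1.4682

Form M = I − A:
  [  0.74   -0.21]
  [ -0.23    0.82]
Leontief inverse L = M⁻¹:
  [  1.4682    0.3760]
  [  0.4118    1.3250]
Total output x = L · d:
  x_0 = 1.4682·92 + 0.3760·50 = 153.8765
  x_1 = 0.4118·92 + 1.3250·50 = 104.1361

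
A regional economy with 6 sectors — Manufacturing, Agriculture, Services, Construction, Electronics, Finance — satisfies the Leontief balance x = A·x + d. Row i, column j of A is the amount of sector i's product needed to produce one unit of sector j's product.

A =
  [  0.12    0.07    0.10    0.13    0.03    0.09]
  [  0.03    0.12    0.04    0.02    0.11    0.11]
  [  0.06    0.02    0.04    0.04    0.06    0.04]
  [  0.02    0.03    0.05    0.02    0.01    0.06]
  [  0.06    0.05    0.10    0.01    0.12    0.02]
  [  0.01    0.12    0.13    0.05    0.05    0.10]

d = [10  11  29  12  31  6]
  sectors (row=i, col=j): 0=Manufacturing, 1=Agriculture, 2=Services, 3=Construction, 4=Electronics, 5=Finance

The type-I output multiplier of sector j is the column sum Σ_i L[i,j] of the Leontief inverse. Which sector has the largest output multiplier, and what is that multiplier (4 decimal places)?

Services (1.7336)

Form M = I − A:
  [  0.88   -0.07   -0.10   -0.13   -0.03   -0.09]
  [ -0.03    0.88   -0.04   -0.02   -0.11   -0.11]
  [ -0.06   -0.02    0.96   -0.04   -0.06   -0.04]
  [ -0.02   -0.03   -0.05    0.98   -0.01   -0.06]
  [ -0.06   -0.05   -0.10   -0.01    0.88   -0.02]
  [ -0.01   -0.12   -0.13   -0.05   -0.05    0.90]
Leontief inverse L = M⁻¹:
  [  1.1628    0.1273    0.1641    0.1721    0.0773    0.1523]
  [  0.0608    1.1763    0.0968    0.0459    0.1654    0.1609]
  [  0.0828    0.0472    1.0736    0.0601    0.0864    0.0677]
  [  0.0332    0.0525    0.0737    1.0334    0.0291    0.0826]
  [  0.0934    0.0854    0.1437    0.0346    1.1635    0.0543]
  [  0.0400    0.1727    0.1819    0.0761    0.1017    1.1516]
Total output x = L · d:
  x_0 = 1.1628·10 + 0.1273·11 + 0.1641·29 + 0.1721·12 + 0.0773·31 + 0.1523·6 = 23.1629
  x_1 = 0.0608·10 + 1.1763·11 + 0.0968·29 + 0.0459·12 + 0.1654·31 + 0.1609·6 = 22.9967
  x_2 = 0.0828·10 + 0.0472·11 + 1.0736·29 + 0.0601·12 + 0.0864·31 + 0.0677·6 = 36.2880
  x_3 = 0.0332·10 + 0.0525·11 + 0.0737·29 + 1.0334·12 + 0.0291·31 + 0.0826·6 = 16.8459
  x_4 = 0.0934·10 + 0.0854·11 + 0.1437·29 + 0.0346·12 + 1.1635·31 + 0.0543·6 = 42.8498
  x_5 = 0.0400·10 + 0.1727·11 + 0.1819·29 + 0.0761·12 + 0.1017·31 + 1.1516·6 = 18.5483
Output multipliers (column sums of L):
  Manufacturing: 1.4732
  Agriculture: 1.6613
  Services: 1.7336
  Construction: 1.4222
  Electronics: 1.6235
  Finance: 1.6694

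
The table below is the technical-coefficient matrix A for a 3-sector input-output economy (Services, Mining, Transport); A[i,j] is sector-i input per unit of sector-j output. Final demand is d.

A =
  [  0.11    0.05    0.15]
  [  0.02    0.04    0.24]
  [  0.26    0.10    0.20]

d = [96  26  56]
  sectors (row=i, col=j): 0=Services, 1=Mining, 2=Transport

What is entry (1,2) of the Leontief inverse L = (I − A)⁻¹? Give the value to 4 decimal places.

Form M = I − A:
  [  0.89   -0.05   -0.15]
  [ -0.02    0.96   -0.24]
  [ -0.26   -0.10    0.80]
Leontief inverse L = M⁻¹:
  [  1.1990    0.0886    0.2514]
  [  0.1263    1.0846    0.3491]
  [  0.4055    0.1644    1.3753]
Total output x = L · d:
  x_0 = 1.1990·96 + 0.0886·26 + 0.2514·56 = 131.4907
  x_1 = 0.1263·96 + 1.0846·26 + 0.3491·56 = 59.8775
  x_2 = 0.4055·96 + 0.1644·26 + 1.3753·56 = 120.2192

L[1,2] = 0.3491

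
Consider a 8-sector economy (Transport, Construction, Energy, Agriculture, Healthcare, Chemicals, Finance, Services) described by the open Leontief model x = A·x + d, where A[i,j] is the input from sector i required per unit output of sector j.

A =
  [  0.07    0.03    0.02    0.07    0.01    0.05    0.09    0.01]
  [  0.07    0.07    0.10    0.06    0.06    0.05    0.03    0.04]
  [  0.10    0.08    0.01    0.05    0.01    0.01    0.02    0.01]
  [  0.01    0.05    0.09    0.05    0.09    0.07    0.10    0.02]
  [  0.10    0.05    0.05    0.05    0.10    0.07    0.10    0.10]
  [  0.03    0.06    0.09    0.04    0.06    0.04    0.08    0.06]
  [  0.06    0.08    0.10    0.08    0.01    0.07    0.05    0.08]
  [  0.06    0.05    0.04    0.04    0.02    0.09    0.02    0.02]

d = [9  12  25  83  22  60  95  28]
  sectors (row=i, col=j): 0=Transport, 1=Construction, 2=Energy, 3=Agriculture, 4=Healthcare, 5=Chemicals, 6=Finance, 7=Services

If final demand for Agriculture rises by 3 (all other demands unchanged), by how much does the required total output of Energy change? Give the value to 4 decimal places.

Form M = I − A:
  [  0.93   -0.03   -0.02   -0.07   -0.01   -0.05   -0.09   -0.01]
  [ -0.07    0.93   -0.10   -0.06   -0.06   -0.05   -0.03   -0.04]
  [ -0.10   -0.08    0.99   -0.05   -0.01   -0.01   -0.02   -0.01]
  [ -0.01   -0.05   -0.09    0.95   -0.09   -0.07   -0.10   -0.02]
  [ -0.10   -0.05   -0.05   -0.05    0.90   -0.07   -0.10   -0.10]
  [ -0.03   -0.06   -0.09   -0.04   -0.06    0.96   -0.08   -0.06]
  [ -0.06   -0.08   -0.10   -0.08   -0.01   -0.07    0.95   -0.08]
  [ -0.06   -0.05   -0.04   -0.04   -0.02   -0.09   -0.02    0.98]
Leontief inverse L = M⁻¹:
  [  1.1058    0.0676    0.0632    0.1072    0.0362    0.0852    0.1312    0.0365]
  [  0.1250    1.1202    0.1500    0.1069    0.0972    0.0941    0.0813    0.0730]
  [  0.1311    0.1085    1.0426    0.0804    0.0321    0.0381    0.0534    0.0280]
  [  0.0672    0.1050    0.1471    1.0993    0.1302    0.1171    0.1534    0.0619]
  [  0.1708    0.1147    0.1186    0.1127    1.1474    0.1343    0.1694    0.1491]
  [  0.0838    0.1104    0.1406    0.0858    0.0943    1.0845    0.1267    0.0949]
  [  0.1159    0.1354    0.1570    0.1305    0.0478    0.1187    1.1023    0.1131]
  [  0.0957    0.0853    0.0786    0.0730    0.0468    0.1211    0.0582    1.0441]
Total output x = L · d:
  x_0 = 1.1058·9 + 0.0676·12 + 0.0632·25 + 0.1072·83 + 0.0362·22 + 0.0852·60 + 0.1312·95 + 0.0365·28 = 40.6349
  x_1 = 0.1250·9 + 1.1202·12 + 0.1500·25 + 0.1069·83 + 0.0972·22 + 0.0941·60 + 0.0813·95 + 0.0730·28 = 44.7401
  x_2 = 0.1311·9 + 0.1085·12 + 1.0426·25 + 0.0804·83 + 0.0321·22 + 0.0381·60 + 0.0534·95 + 0.0280·28 = 44.0650
  x_3 = 0.0672·9 + 0.1050·12 + 0.1471·25 + 1.0993·83 + 0.1302·22 + 0.1171·60 + 0.1534·95 + 0.0619·28 = 122.9760
  x_4 = 0.1708·9 + 0.1147·12 + 0.1186·25 + 0.1127·83 + 1.1474·22 + 0.1343·60 + 0.1694·95 + 0.1491·28 = 68.7962
  x_5 = 0.0838·9 + 0.1104·12 + 0.1406·25 + 0.0858·83 + 0.0943·22 + 1.0845·60 + 0.1267·95 + 0.0949·28 = 94.5551
  x_6 = 0.1159·9 + 0.1354·12 + 0.1570·25 + 0.1305·83 + 0.0478·22 + 0.1187·60 + 1.1023·95 + 0.1131·28 = 133.4805
  x_7 = 0.0957·9 + 0.0853·12 + 0.0786·25 + 0.0730·83 + 0.0468·22 + 0.1211·60 + 0.0582·95 + 1.0441·28 = 52.9717
Δx_2 = L[2,3] · Δd_3 = 0.0804 · 3 = 0.2411

0.2411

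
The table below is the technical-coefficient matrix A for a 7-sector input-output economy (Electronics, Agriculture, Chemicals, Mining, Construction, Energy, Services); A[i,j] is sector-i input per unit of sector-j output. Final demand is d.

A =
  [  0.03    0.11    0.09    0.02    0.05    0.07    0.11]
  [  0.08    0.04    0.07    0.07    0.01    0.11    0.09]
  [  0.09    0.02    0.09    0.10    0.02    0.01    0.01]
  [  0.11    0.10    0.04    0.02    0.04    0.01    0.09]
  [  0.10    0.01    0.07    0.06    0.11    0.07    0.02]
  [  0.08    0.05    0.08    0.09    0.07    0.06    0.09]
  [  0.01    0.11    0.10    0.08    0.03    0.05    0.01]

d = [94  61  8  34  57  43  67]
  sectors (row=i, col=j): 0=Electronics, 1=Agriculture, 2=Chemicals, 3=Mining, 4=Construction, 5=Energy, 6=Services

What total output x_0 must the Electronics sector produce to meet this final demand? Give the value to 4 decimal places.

136.3195

Form M = I − A:
  [  0.97   -0.11   -0.09   -0.02   -0.05   -0.07   -0.11]
  [ -0.08    0.96   -0.07   -0.07   -0.01   -0.11   -0.09]
  [ -0.09   -0.02    0.91   -0.10   -0.02   -0.01   -0.01]
  [ -0.11   -0.10   -0.04    0.98   -0.04   -0.01   -0.09]
  [ -0.10   -0.01   -0.07   -0.06    0.89   -0.07   -0.02]
  [ -0.08   -0.05   -0.08   -0.09   -0.07    0.94   -0.09]
  [ -0.01   -0.11   -0.10   -0.08   -0.03   -0.05    0.99]
Leontief inverse L = M⁻¹:
  [  1.0877    0.1610    0.1574    0.0784    0.0845    0.1170    0.1565]
  [  0.1358    1.0976    0.1358    0.1234    0.0453    0.1523    0.1422]
  [  0.1334    0.0606    1.1345    0.1328    0.0441    0.0363    0.0481]
  [  0.1552    0.1497    0.0985    1.0645    0.0692    0.0538    0.1349]
  [  0.1574    0.0573    0.1303    0.1067    1.1517    0.1103    0.0670]
  [  0.1439    0.1101    0.1507    0.1463    0.1112    1.1065    0.1437]
  [  0.0641    0.1491    0.1508    0.1246    0.0565    0.0853    1.0525]
Total output x = L · d:
  x_0 = 1.0877·94 + 0.1610·61 + 0.1574·8 + 0.0784·34 + 0.0845·57 + 0.1170·43 + 0.1565·67 = 136.3195
  x_1 = 0.1358·94 + 1.0976·61 + 0.1358·8 + 0.1234·34 + 0.0453·57 + 0.1523·43 + 0.1422·67 = 103.6618
  x_2 = 0.1334·94 + 0.0606·61 + 1.1345·8 + 0.1328·34 + 0.0441·57 + 0.0363·43 + 0.0481·67 = 37.1186
  x_3 = 0.1552·94 + 0.1497·61 + 0.0985·8 + 1.0645·34 + 0.0692·57 + 0.0538·43 + 0.1349·67 = 75.9969
  x_4 = 0.1574·94 + 0.0573·61 + 0.1303·8 + 0.1067·34 + 1.1517·57 + 0.1103·43 + 0.0670·67 = 97.8466
  x_5 = 0.1439·94 + 0.1101·61 + 0.1507·8 + 0.1463·34 + 0.1112·57 + 1.1065·43 + 0.1437·67 = 89.9622
  x_6 = 0.0641·94 + 0.1491·61 + 0.1508·8 + 0.1246·34 + 0.0565·57 + 0.0853·43 + 1.0525·67 = 97.9708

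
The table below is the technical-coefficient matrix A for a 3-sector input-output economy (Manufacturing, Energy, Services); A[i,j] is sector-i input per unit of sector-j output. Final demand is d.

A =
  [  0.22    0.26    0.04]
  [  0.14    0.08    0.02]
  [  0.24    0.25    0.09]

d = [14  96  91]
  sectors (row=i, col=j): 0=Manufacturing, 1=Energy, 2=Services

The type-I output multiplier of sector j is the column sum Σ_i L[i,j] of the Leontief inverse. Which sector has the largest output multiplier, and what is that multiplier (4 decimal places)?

Manufacturing (2.0185)

Form M = I − A:
  [  0.78   -0.26   -0.04]
  [ -0.14    0.92   -0.02]
  [ -0.24   -0.25    0.91]
Leontief inverse L = M⁻¹:
  [  1.3766    0.4079    0.0695]
  [  0.2187    1.1583    0.0351]
  [  0.4232    0.4258    1.1269]
Total output x = L · d:
  x_0 = 1.3766·14 + 0.4079·96 + 0.0695·91 = 64.7570
  x_1 = 0.2187·14 + 1.1583·96 + 0.0351·91 = 117.4488
  x_2 = 0.4232·14 + 0.4258·96 + 1.1269·91 = 149.3449
Output multipliers (column sums of L):
  Manufacturing: 2.0185
  Energy: 1.9920
  Services: 1.2314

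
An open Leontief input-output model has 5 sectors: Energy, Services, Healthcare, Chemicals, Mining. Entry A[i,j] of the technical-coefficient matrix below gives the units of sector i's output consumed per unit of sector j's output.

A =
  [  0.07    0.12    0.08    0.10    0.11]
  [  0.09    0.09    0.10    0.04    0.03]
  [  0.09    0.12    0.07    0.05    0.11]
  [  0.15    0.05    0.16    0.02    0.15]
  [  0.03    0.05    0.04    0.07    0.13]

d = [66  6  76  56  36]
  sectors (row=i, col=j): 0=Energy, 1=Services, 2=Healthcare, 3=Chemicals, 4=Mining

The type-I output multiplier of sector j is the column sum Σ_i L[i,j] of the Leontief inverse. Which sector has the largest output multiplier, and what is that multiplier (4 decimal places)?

Form M = I − A:
  [  0.93   -0.12   -0.08   -0.10   -0.11]
  [ -0.09    0.91   -0.10   -0.04   -0.03]
  [ -0.09   -0.12    0.93   -0.05   -0.11]
  [ -0.15   -0.05   -0.16    0.98   -0.15]
  [ -0.03   -0.05   -0.04   -0.07    0.87]
Leontief inverse L = M⁻¹:
  [  1.1379    0.1887    0.1516    0.1455    0.1946]
  [  0.1407    1.1466    0.1522    0.0753    0.0896]
  [  0.1484    0.1841    1.1319    0.0936    0.1844]
  [  0.2165    0.1314    0.2287    1.0771    0.2465]
  [  0.0716    0.0914    0.0844    0.1003    1.1896]
Total output x = L · d:
  x_0 = 1.1379·66 + 0.1887·6 + 0.1516·76 + 0.1455·56 + 0.1946·36 = 102.9085
  x_1 = 0.1407·66 + 1.1466·6 + 0.1522·76 + 0.0753·56 + 0.0896·36 = 35.1775
  x_2 = 0.1484·66 + 0.1841·6 + 1.1319·76 + 0.0936·56 + 0.1844·36 = 108.7959
  x_3 = 0.2165·66 + 0.1314·6 + 0.2287·76 + 1.0771·56 + 0.2465·36 = 101.6552
  x_4 = 0.0716·66 + 0.0914·6 + 0.0844·76 + 0.1003·56 + 1.1896·36 = 60.1308
Output multipliers (column sums of L):
  Energy: 1.7152
  Services: 1.7423
  Healthcare: 1.7487
  Chemicals: 1.4918
  Mining: 1.9047

Mining (1.9047)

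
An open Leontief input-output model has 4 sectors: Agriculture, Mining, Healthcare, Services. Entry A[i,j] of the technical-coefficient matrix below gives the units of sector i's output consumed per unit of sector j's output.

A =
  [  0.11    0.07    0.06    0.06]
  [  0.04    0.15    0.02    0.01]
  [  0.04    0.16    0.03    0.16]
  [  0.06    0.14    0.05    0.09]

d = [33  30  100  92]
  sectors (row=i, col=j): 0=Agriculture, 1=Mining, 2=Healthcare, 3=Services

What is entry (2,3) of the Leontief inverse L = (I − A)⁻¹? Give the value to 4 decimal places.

L[2,3] = 0.1919

Form M = I − A:
  [  0.89   -0.07   -0.06   -0.06]
  [ -0.04    0.85   -0.02   -0.01]
  [ -0.04   -0.16    0.97   -0.16]
  [ -0.06   -0.14   -0.05    0.91]
Leontief inverse L = M⁻¹:
  [  1.1387    0.1232    0.0776    0.0901]
  [  0.0563    1.1902    0.0292    0.0219]
  [  0.0707    0.2351    1.0500    0.1919]
  [  0.0876    0.2041    0.0673    1.1188]
Total output x = L · d:
  x_0 = 1.1387·33 + 0.1232·30 + 0.0776·100 + 0.0901·92 = 57.3228
  x_1 = 0.0563·33 + 1.1902·30 + 0.0292·100 + 0.0219·92 = 42.4946
  x_2 = 0.0707·33 + 0.2351·30 + 1.0500·100 + 0.1919·92 = 132.0406
  x_3 = 0.0876·33 + 0.2041·30 + 0.0673·100 + 1.1188·92 = 118.6710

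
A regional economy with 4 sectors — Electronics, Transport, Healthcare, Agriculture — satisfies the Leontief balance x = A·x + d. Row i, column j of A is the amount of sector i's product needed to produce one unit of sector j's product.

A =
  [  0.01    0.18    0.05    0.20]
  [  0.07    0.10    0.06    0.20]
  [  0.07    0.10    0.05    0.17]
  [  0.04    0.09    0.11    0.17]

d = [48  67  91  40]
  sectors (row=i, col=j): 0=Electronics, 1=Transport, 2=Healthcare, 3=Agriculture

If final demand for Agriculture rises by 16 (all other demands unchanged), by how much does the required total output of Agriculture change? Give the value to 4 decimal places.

20.7349

Form M = I − A:
  [  0.99   -0.18   -0.05   -0.20]
  [ -0.07    0.90   -0.06   -0.20]
  [ -0.07   -0.10    0.95   -0.17]
  [ -0.04   -0.09   -0.11    0.83]
Leontief inverse L = M⁻¹:
  [  1.0496    0.2559    0.1105    0.3372]
  [  0.1052    1.1787    0.1186    0.3337]
  [  0.1019    0.1721    1.1027    0.2919]
  [  0.0755    0.1630    0.1643    1.2959]
Total output x = L · d:
  x_0 = 1.0496·48 + 0.2559·67 + 0.1105·91 + 0.3372·40 = 91.0687
  x_1 = 0.1052·48 + 1.1787·67 + 0.1186·91 + 0.3337·40 = 108.1641
  x_2 = 0.1019·48 + 0.1721·67 + 1.1027·91 + 0.2919·40 = 128.4397
  x_3 = 0.0755·48 + 0.1630·67 + 0.1643·91 + 1.2959·40 = 81.3324
Δx_3 = L[3,3] · Δd_3 = 1.2959 · 16 = 20.7349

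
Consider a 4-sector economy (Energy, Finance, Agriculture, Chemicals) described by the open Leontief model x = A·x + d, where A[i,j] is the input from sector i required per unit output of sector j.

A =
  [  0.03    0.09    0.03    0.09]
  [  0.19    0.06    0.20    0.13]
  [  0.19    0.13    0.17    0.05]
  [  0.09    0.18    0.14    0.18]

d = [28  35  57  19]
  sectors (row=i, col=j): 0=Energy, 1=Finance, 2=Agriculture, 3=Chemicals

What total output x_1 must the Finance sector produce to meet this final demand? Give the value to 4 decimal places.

74.5848

Form M = I − A:
  [  0.97   -0.09   -0.03   -0.09]
  [ -0.19    0.94   -0.20   -0.13]
  [ -0.19   -0.13    0.83   -0.05]
  [ -0.09   -0.18   -0.14    0.82]
Leontief inverse L = M⁻¹:
  [  1.0932    0.1471    0.1002    0.1494]
  [  0.3219    1.1884    0.3392    0.2444]
  [  0.3154    0.2390    1.2994    0.1517]
  [  0.2445    0.3178    0.3073    1.3155]
Total output x = L · d:
  x_0 = 1.0932·28 + 0.1471·35 + 0.1002·57 + 0.1494·19 = 44.3094
  x_1 = 0.3219·28 + 1.1884·35 + 0.3392·57 + 0.2444·19 = 74.5848
  x_2 = 0.3154·28 + 0.2390·35 + 1.2994·57 + 0.1517·19 = 94.1431
  x_3 = 0.2445·28 + 0.3178·35 + 0.3073·57 + 1.3155·19 = 60.4794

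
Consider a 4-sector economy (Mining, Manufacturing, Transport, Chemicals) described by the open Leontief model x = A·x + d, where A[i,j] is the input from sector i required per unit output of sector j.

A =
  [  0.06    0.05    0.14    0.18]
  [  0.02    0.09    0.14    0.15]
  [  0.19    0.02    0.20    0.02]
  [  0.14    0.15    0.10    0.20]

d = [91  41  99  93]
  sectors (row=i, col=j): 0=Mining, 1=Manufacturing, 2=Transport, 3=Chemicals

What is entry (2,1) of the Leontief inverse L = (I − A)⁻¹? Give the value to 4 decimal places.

L[2,1] = 0.0628

Form M = I − A:
  [  0.94   -0.05   -0.14   -0.18]
  [ -0.02    0.91   -0.14   -0.15]
  [ -0.19   -0.02    0.80   -0.02]
  [ -0.14   -0.15   -0.10    0.80]
Leontief inverse L = M⁻¹:
  [  1.1621    0.1174    0.2602    0.2900]
  [  0.1123    1.1514    0.2521    0.2475]
  [  0.2853    0.0628    1.3245    0.1091]
  [  0.2601    0.2443    0.2584    1.3608]
Total output x = L · d:
  x_0 = 1.1621·91 + 0.1174·41 + 0.2602·99 + 0.2900·93 = 163.2870
  x_1 = 0.1123·91 + 1.1514·41 + 0.2521·99 + 0.2475·93 = 105.3970
  x_2 = 0.2853·91 + 0.0628·41 + 1.3245·99 + 0.1091·93 = 169.8109
  x_3 = 0.2601·91 + 0.2443·41 + 0.2584·99 + 1.3608·93 = 185.8135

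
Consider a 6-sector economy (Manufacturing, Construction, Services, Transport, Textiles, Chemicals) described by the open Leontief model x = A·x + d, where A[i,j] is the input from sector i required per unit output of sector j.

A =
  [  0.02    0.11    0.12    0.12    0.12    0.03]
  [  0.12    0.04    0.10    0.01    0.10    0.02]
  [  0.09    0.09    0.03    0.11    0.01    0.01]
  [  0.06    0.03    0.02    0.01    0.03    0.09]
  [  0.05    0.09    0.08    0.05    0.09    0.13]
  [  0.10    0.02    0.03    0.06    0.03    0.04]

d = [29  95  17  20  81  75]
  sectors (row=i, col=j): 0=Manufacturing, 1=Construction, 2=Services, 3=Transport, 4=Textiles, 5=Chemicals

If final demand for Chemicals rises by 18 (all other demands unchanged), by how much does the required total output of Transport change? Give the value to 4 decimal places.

Form M = I − A:
  [  0.98   -0.11   -0.12   -0.12   -0.12   -0.03]
  [ -0.12    0.96   -0.10   -0.01   -0.10   -0.02]
  [ -0.09   -0.09    0.97   -0.11   -0.01   -0.01]
  [ -0.06   -0.03   -0.02    0.99   -0.03   -0.09]
  [ -0.05   -0.09   -0.08   -0.05    0.91   -0.13]
  [ -0.10   -0.02   -0.03   -0.06   -0.03    0.96]
Leontief inverse L = M⁻¹:
  [  1.0827    0.1628    0.1706    0.1652    0.1705    0.0776]
  [  0.1638    1.0910    0.1477    0.0580    0.1468    0.0547]
  [  0.1281    0.1244    1.0676    0.1401    0.0482    0.0374]
  [  0.0883    0.0543    0.0459    1.0359    0.0559    0.1090]
  [  0.1103    0.1381    0.1291    0.0970    1.1389    0.1710]
  [  0.1292    0.0513    0.0611    0.0906    0.0614    1.0642]
Total output x = L · d:
  x_0 = 1.0827·29 + 0.1628·95 + 0.1706·17 + 0.1652·20 + 0.1705·81 + 0.0776·75 = 72.7047
  x_1 = 0.1638·29 + 1.0910·95 + 0.1477·17 + 0.0580·20 + 0.1468·81 + 0.0547·75 = 128.0631
  x_2 = 0.1281·29 + 0.1244·95 + 1.0676·17 + 0.1401·20 + 0.0482·81 + 0.0374·75 = 43.1935
  x_3 = 0.0883·29 + 0.0543·95 + 0.0459·17 + 1.0359·20 + 0.0559·81 + 0.1090·75 = 41.9162
  x_4 = 0.1103·29 + 0.1381·95 + 0.1291·17 + 0.0970·20 + 1.1389·81 + 0.1710·75 = 125.5229
  x_5 = 0.1292·29 + 0.0513·95 + 0.0611·17 + 0.0906·20 + 0.0614·81 + 1.0642·75 = 96.2585
Δx_3 = L[3,5] · Δd_5 = 0.1090 · 18 = 1.9628

1.9628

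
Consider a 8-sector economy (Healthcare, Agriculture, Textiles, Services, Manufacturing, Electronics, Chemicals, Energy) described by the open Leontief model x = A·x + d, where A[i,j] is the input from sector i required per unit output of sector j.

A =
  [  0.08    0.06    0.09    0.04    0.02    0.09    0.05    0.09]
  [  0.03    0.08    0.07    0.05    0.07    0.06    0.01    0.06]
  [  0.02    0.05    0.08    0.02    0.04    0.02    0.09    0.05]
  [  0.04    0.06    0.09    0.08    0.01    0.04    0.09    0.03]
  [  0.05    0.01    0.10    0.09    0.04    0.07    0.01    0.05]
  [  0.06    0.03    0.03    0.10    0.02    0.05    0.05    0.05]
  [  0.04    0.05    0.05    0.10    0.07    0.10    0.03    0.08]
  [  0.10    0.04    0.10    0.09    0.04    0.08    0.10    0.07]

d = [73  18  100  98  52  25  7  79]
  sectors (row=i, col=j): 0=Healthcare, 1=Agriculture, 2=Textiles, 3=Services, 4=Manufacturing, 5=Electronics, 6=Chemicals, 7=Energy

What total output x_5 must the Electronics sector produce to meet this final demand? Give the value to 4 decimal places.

Form M = I − A:
  [  0.92   -0.06   -0.09   -0.04   -0.02   -0.09   -0.05   -0.09]
  [ -0.03    0.92   -0.07   -0.05   -0.07   -0.06   -0.01   -0.06]
  [ -0.02   -0.05    0.92   -0.02   -0.04   -0.02   -0.09   -0.05]
  [ -0.04   -0.06   -0.09    0.92   -0.01   -0.04   -0.09   -0.03]
  [ -0.05   -0.01   -0.10   -0.09    0.96   -0.07   -0.01   -0.05]
  [ -0.06   -0.03   -0.03   -0.10   -0.02    0.95   -0.05   -0.05]
  [ -0.04   -0.05   -0.05   -0.10   -0.07   -0.10    0.97   -0.08]
  [ -0.10   -0.04   -0.10   -0.09   -0.04   -0.08   -0.10    0.93]
Leontief inverse L = M⁻¹:
  [  1.1324    0.1075    0.1625    0.1068    0.0565    0.1501    0.1082    0.1491]
  [  0.0699    1.1175    0.1308    0.1041    0.1000    0.1063    0.0543    0.1050]
  [  0.0538    0.0833    1.1318    0.0681    0.0696    0.0634    0.1284    0.0918]
  [  0.0784    0.1015    0.1499    1.1355    0.0422    0.0889    0.1374    0.0777]
  [  0.0892    0.0463    0.1590    0.1420    1.0656    0.1133    0.0594    0.0932]
  [  0.0988    0.0664    0.0856    0.1527    0.0456    1.0955    0.0944    0.0928]
  [  0.0910    0.0949    0.1229    0.1704    0.1039    0.1578    1.0869    0.1346]
  [  0.1603    0.0963    0.1867    0.1707    0.0829    0.1522    0.1686    1.1397]
Total output x = L · d:
  x_0 = 1.1324·73 + 0.1075·18 + 0.1625·100 + 0.1068·98 + 0.0565·52 + 0.1501·25 + 0.1082·7 + 0.1491·79 = 130.5530
  x_1 = 0.0699·73 + 1.1175·18 + 0.1308·100 + 0.1041·98 + 0.1000·52 + 0.1063·25 + 0.0543·7 + 0.1050·79 = 65.0333
  x_2 = 0.0538·73 + 0.0833·18 + 1.1318·100 + 0.0681·98 + 0.0696·52 + 0.0634·25 + 0.1284·7 + 0.0918·79 = 138.6332
  x_3 = 0.0784·73 + 0.1015·18 + 0.1499·100 + 1.1355·98 + 0.0422·52 + 0.0889·25 + 0.1374·7 + 0.0777·79 = 145.3358
  x_4 = 0.0892·73 + 0.0463·18 + 0.1590·100 + 0.1420·98 + 1.0656·52 + 0.1133·25 + 0.0594·7 + 0.0932·79 = 103.1841
  x_5 = 0.0988·73 + 0.0664·18 + 0.0856·100 + 0.1527·98 + 0.0456·52 + 1.0955·25 + 0.0944·7 + 0.0928·79 = 69.6793
  x_6 = 0.0910·73 + 0.0949·18 + 0.1229·100 + 0.1704·98 + 0.1039·52 + 0.1578·25 + 1.0869·7 + 0.1346·79 = 64.9311
  x_7 = 0.1603·73 + 0.0963·18 + 0.1867·100 + 0.1707·98 + 0.0829·52 + 0.1522·25 + 0.1686·7 + 1.1397·79 = 148.1667

69.6793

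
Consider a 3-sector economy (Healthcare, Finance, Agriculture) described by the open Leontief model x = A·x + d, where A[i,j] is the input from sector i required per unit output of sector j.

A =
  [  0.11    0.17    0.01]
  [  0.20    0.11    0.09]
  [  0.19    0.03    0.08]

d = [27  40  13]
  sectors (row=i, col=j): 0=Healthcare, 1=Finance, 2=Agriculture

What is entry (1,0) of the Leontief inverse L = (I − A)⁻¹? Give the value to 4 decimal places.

Form M = I − A:
  [  0.89   -0.17   -0.01]
  [ -0.20    0.89   -0.09]
  [ -0.19   -0.03    0.92]
Leontief inverse L = M⁻¹:
  [  1.1821    0.2270    0.0351]
  [  0.2913    1.1832    0.1189]
  [  0.2536    0.0855    1.0981]
Total output x = L · d:
  x_0 = 1.1821·27 + 0.2270·40 + 0.0351·13 = 41.4509
  x_1 = 0.2913·27 + 1.1832·40 + 0.1189·13 = 56.7403
  x_2 = 0.2536·27 + 0.0855·40 + 1.0981·13 = 24.5412

L[1,0] = 0.2913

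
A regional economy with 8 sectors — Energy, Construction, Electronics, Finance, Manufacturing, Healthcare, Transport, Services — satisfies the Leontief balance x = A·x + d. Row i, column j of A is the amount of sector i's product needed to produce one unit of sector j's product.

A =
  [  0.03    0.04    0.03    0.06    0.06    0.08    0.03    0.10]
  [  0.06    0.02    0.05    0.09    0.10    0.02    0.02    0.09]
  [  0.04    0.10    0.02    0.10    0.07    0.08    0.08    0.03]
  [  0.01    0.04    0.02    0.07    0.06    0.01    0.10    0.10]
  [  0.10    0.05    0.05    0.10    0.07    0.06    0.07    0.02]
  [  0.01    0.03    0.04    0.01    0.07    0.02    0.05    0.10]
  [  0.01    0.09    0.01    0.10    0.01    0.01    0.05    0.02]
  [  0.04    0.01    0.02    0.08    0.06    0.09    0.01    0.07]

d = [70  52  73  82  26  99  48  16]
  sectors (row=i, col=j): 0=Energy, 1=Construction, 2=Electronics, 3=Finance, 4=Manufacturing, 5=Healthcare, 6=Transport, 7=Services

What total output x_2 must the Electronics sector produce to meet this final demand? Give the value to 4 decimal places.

124.4573

Form M = I − A:
  [  0.97   -0.04   -0.03   -0.06   -0.06   -0.08   -0.03   -0.10]
  [ -0.06    0.98   -0.05   -0.09   -0.10   -0.02   -0.02   -0.09]
  [ -0.04   -0.10    0.98   -0.10   -0.07   -0.08   -0.08   -0.03]
  [ -0.01   -0.04   -0.02    0.93   -0.06   -0.01   -0.10   -0.10]
  [ -0.10   -0.05   -0.05   -0.10    0.93   -0.06   -0.07   -0.02]
  [ -0.01   -0.03   -0.04   -0.01   -0.07    0.98   -0.05   -0.10]
  [ -0.01   -0.09   -0.01   -0.10   -0.01   -0.01    0.95   -0.02]
  [ -0.04   -0.01   -0.02   -0.08   -0.06   -0.09   -0.01    0.93]
Leontief inverse L = M⁻¹:
  [  1.0575    0.0696    0.0520    0.1133    0.1059    0.1141    0.0666    0.1503]
  [  0.0923    1.0545    0.0733    0.1515    0.1489    0.0593    0.0628    0.1415]
  [  0.0726    0.1391    1.0473    0.1669    0.1250    0.1132    0.1271    0.0906]
  [  0.0355    0.0715    0.0387    1.1265    0.0992    0.0395    0.1354    0.1424]
  [  0.1320    0.0921    0.0764    0.1673    1.1241    0.0981    0.1190    0.0808]
  [  0.0342    0.0554    0.0567    0.0560    0.1044    1.0490    0.0772    0.1336]
  [  0.0275    0.1119    0.0248    0.1409    0.0420    0.0268    1.0779    0.0567]
  [  0.0632    0.0360    0.0396    0.1247    0.1005    0.1195    0.0447    1.1162]
Total output x = L · d:
  x_0 = 1.0575·70 + 0.0696·52 + 0.0520·73 + 0.1133·82 + 0.1059·26 + 0.1141·99 + 0.0666·48 + 0.1503·16 = 110.3887
  x_1 = 0.0923·70 + 1.0545·52 + 0.0733·73 + 0.1515·82 + 0.1489·26 + 0.0593·99 + 0.0628·48 + 0.1415·16 = 94.0810
  x_2 = 0.0726·70 + 0.1391·52 + 1.0473·73 + 0.1669·82 + 0.1250·26 + 0.1132·99 + 0.1271·48 + 0.0906·16 = 124.4573
  x_3 = 0.0355·70 + 0.0715·52 + 0.0387·73 + 1.1265·82 + 0.0992·26 + 0.0395·99 + 0.1354·48 + 0.1424·16 = 116.6790
  x_4 = 0.1320·70 + 0.0921·52 + 0.0764·73 + 0.1673·82 + 1.1241·26 + 0.0981·99 + 0.1190·48 + 0.0808·16 = 79.2686
  x_5 = 0.0342·70 + 0.0554·52 + 0.0567·73 + 0.0560·82 + 0.1044·26 + 1.0490·99 + 0.0772·48 + 0.1336·16 = 126.4088
  x_6 = 0.0275·70 + 0.1119·52 + 0.0248·73 + 0.1409·82 + 0.0420·26 + 0.0268·99 + 1.0779·48 + 0.0567·16 = 77.4922
  x_7 = 0.0632·70 + 0.0360·52 + 0.0396·73 + 0.1247·82 + 0.1005·26 + 0.1195·99 + 0.0447·48 + 1.1162·16 = 53.8577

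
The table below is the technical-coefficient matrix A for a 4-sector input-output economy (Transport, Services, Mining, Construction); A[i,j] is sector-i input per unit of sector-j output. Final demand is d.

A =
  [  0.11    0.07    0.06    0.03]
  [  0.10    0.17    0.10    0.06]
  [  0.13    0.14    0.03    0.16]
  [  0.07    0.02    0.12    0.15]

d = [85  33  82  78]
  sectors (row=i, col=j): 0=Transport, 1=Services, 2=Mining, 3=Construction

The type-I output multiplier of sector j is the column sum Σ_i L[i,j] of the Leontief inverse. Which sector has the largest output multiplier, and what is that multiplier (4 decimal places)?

Transport (1.6558)

Form M = I − A:
  [  0.89   -0.07   -0.06   -0.03]
  [ -0.10    0.83   -0.10   -0.06]
  [ -0.13   -0.14    0.97   -0.16]
  [ -0.07   -0.02   -0.12    0.85]
Leontief inverse L = M⁻¹:
  [  1.1550    0.1144    0.0914    0.0660]
  [  0.1726    1.2484    0.1546    0.1233]
  [  0.2007    0.2067    1.0928    0.2274]
  [  0.1275    0.0680    0.1654    1.2169]
Total output x = L · d:
  x_0 = 1.1550·85 + 0.1144·33 + 0.0914·82 + 0.0660·78 = 114.5981
  x_1 = 0.1726·85 + 1.2484·33 + 0.1546·82 + 0.1233·78 = 78.1647
  x_2 = 0.2007·85 + 0.2067·33 + 1.0928·82 + 0.2274·78 = 131.2285
  x_3 = 0.1275·85 + 0.0680·33 + 0.1654·82 + 1.2169·78 = 121.5677
Output multipliers (column sums of L):
  Transport: 1.6558
  Services: 1.6376
  Mining: 1.5043
  Construction: 1.6337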